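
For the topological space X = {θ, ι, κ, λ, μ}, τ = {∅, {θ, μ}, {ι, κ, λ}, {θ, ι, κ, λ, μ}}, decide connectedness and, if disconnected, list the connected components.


(X, τ) is disconnected; components = [{θ, μ}, {ι, κ, λ}].

Find clopen sets (U ∈ τ with X ∖ U ∈ τ):
  U = ∅, X ∖ U = {θ, ι, κ, λ, μ} — both open, so U is clopen.
  U = {θ, μ}, X ∖ U = {ι, κ, λ} — both open, so U is clopen.
  U = {ι, κ, λ}, X ∖ U = {θ, μ} — both open, so U is clopen.
  U = {θ, ι, κ, λ, μ}, X ∖ U = ∅ — both open, so U is clopen.
Nontrivial clopen(s) exist: e.g. {θ, μ}. So (X, τ) is disconnected.
Compute connected components by grouping points that agree on all clopens:
  component: {θ, μ}
  component: {ι, κ, λ}


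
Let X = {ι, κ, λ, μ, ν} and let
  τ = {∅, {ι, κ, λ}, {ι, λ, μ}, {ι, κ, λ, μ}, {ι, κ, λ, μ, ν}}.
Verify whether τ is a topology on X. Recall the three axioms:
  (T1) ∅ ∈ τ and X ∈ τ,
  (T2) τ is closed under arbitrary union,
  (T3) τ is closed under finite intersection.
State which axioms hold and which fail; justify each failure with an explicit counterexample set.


τ is NOT a topology on X.

Axiom (T1): ∅ ∈ τ? Yes; X ∈ τ? Yes.
Axiom (T2/T3): check pairwise unions and intersections of members of τ.
Counterexample for (T3): {ι, κ, λ} ∩ {ι, λ, μ} = {ι, λ} ∉ τ. Therefore τ is NOT a topology.


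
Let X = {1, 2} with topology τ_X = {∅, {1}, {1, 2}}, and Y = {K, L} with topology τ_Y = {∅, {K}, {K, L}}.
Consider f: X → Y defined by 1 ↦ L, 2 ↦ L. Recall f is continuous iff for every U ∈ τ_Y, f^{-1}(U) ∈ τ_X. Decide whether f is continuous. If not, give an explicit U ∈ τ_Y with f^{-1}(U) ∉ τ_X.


f IS continuous.

Compute f^{-1}(U) for each U ∈ τ_Y:
  U = ∅: f^{-1}(U) = ∅ ∈ τ_X ✓.
  U = {K}: f^{-1}(U) = ∅ ∈ τ_X ✓.
  U = {K, L}: f^{-1}(U) = {1, 2} ∈ τ_X ✓.
Every preimage lies in τ_X, so f IS continuous.


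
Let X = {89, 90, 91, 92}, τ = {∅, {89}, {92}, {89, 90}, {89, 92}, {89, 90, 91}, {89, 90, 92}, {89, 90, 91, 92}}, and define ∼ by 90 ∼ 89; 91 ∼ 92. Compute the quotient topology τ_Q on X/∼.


X/∼ = {[89=90], [91=92]}; |τ_Q| = 3.

Equivalence classes: [89=90], [91=92].
Quotient map π: X → X/∼ sends 89 ↦ [89=90], 90 ↦ [89=90], 91 ↦ [91=92], 92 ↦ [91=92].
For each subset V ⊆ X/∼, compute π^{-1}(V) ⊆ X and check whether π^{-1}(V) ∈ τ. V is open in τ_Q iff π^{-1}(V) ∈ τ.
  V = {}: π^{-1}(V) = ∅ ∈ τ ✓.
  V = {[89=90]}: π^{-1}(V) = {89, 90} ∈ τ ✓.
  V = {[91=92]}: π^{-1}(V) = {91, 92} ∉ τ ✗.
  V = {[89=90], [91=92]}: π^{-1}(V) = {89, 90, 91, 92} ∈ τ ✓.
Open sets in the quotient: τ_Q = {{}, {[89=90]}, {[89=90], [91=92]}} (3 elements).


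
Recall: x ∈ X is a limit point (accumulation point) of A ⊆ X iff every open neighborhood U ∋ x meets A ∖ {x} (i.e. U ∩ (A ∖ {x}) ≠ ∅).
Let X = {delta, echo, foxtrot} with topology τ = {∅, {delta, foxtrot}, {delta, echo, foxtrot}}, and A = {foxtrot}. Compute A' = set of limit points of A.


A' = {delta, echo}

For each x ∈ X, list the open sets U ∈ τ with x ∈ U, then check whether U ∩ (A ∖ {x}) ≠ ∅ for every such U.
  x = delta: opens ∋ x are {delta, foxtrot}, {delta, echo, foxtrot}; each meets A ∖ {delta}, so x IS a limit point.
  x = echo: opens ∋ x are {delta, echo, foxtrot}; each meets A ∖ {echo}, so x IS a limit point.
  x = foxtrot: open {delta, foxtrot} ∋ x has {delta, foxtrot} ∩ (A ∖ {foxtrot}) = ∅, so x is NOT a limit point.
Collecting: A' = {delta, echo}.


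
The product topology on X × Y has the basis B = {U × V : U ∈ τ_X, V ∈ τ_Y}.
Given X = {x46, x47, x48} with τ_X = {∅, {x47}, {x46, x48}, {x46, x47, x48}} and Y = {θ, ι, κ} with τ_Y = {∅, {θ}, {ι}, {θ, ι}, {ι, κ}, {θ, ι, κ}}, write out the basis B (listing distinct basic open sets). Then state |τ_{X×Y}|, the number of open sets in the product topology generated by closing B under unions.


Basis B = {∅ × ∅, {x47} × {θ}, {x47} × {ι}, {x46, x48} × {θ}, {x46, x48} × {ι}, {x47} × {θ, ι}, {x47} × {ι, κ}, {x46, x47, x48} × {θ}, {x46, x47, x48} × {ι}, {x47} × {θ, ι, κ}, {x46, x48} × {θ, ι}, {x46, x48} × {ι, κ}, {x46, x48} × {θ, ι, κ}, {x46, x47, x48} × {θ, ι}, {x46, x47, x48} × {ι, κ}, {x46, x47, x48} × {θ, ι, κ}}; |τ_{X×Y}| = 36.

Enumerate products U × V with U ∈ τ_X, V ∈ τ_Y (deduplicated):
  ∅ × ∅ = {} (∅)
  {x47} × {θ} = {(x47,θ)}
  {x47} × {ι} = {(x47,ι)}
  {x46, x48} × {θ} = {(x46,θ), (x48,θ)}
  {x46, x48} × {ι} = {(x46,ι), (x48,ι)}
  {x47} × {θ, ι} = {(x47,θ), (x47,ι)}
  {x47} × {ι, κ} = {(x47,ι), (x47,κ)}
  {x46, x47, x48} × {θ} = {(x46,θ), (x47,θ), (x48,θ)}
  {x46, x47, x48} × {ι} = {(x46,ι), (x47,ι), (x48,ι)}
  {x47} × {θ, ι, κ} = {(x47,θ), (x47,ι), (x47,κ)}
  {x46, x48} × {θ, ι} = {(x46,θ), (x46,ι), (x48,θ), (x48,ι)}
  {x46, x48} × {ι, κ} = {(x46,ι), (x46,κ), (x48,ι), (x48,κ)}
  {x46, x48} × {θ, ι, κ} = {(x46,θ), (x46,ι), (x46,κ), (x48,θ), (x48,ι), (x48,κ)}
  {x46, x47, x48} × {θ, ι} = {(x46,θ), (x46,ι), (x47,θ), (x47,ι), (x48,θ), (x48,ι)}
  {x46, x47, x48} × {ι, κ} = {(x46,ι), (x46,κ), (x47,ι), (x47,κ), (x48,ι), (x48,κ)}
  {x46, x47, x48} × {θ, ι, κ} = {(x46,θ), (x46,ι), (x46,κ), (x47,θ), (x47,ι), (x47,κ), (x48,θ), (x48,ι), (x48,κ)}
These 16 distinct sets form the basis B.
Close under arbitrary unions to get τ_{X×Y}; counting gives |τ_{X×Y}| = 36.


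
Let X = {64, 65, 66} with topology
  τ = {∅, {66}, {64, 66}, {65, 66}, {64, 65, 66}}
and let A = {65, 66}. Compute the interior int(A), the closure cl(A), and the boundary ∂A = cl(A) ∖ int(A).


int(A) = {65, 66}, cl(A) = {64, 65, 66}, ∂A = {64}.

Closed sets in (X, τ) are complements of opens:
  closed(X, τ) = {∅, {64}, {65}, {64, 65}, {64, 65, 66}}.
int(A) = ⋃ {U ∈ τ : U ⊆ A}. Opens contained in A: ∅, {66}, {65, 66}.
Taking the union of these: int(A) = {65, 66}.
cl(A) = ⋂ {C closed : A ⊆ C}. Closed sets containing A: {64, 65, 66}.
Intersecting these: cl(A) = {64, 65, 66}.
∂A = cl(A) ∖ int(A) = {64, 65, 66} ∖ {65, 66} = {64}.


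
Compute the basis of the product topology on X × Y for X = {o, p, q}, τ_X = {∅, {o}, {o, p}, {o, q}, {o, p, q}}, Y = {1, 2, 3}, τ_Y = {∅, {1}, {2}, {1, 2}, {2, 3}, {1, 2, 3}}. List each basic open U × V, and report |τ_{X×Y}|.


Basis B = {∅ × ∅, {o} × {1}, {o} × {2}, {o} × {1, 2}, {o, p} × {1}, {o, q} × {1}, {o} × {2, 3}, {o, p} × {2}, {o, q} × {2}, {o} × {1, 2, 3}, {o, p, q} × {1}, {o, p, q} × {2}, {o, p} × {1, 2}, {o, q} × {1, 2}, {o, p} × {2, 3}, {o, q} × {2, 3}, {o, p} × {1, 2, 3}, {o, q} × {1, 2, 3}, {o, p, q} × {1, 2}, {o, p, q} × {2, 3}, {o, p, q} × {1, 2, 3}}; |τ_{X×Y}| = 70.

Enumerate products U × V with U ∈ τ_X, V ∈ τ_Y (deduplicated):
  ∅ × ∅ = {} (∅)
  {o} × {1} = {(o,1)}
  {o} × {2} = {(o,2)}
  {o} × {1, 2} = {(o,1), (o,2)}
  {o, p} × {1} = {(o,1), (p,1)}
  {o, q} × {1} = {(o,1), (q,1)}
  {o} × {2, 3} = {(o,2), (o,3)}
  {o, p} × {2} = {(o,2), (p,2)}
  {o, q} × {2} = {(o,2), (q,2)}
  {o} × {1, 2, 3} = {(o,1), (o,2), (o,3)}
  {o, p, q} × {1} = {(o,1), (p,1), (q,1)}
  {o, p, q} × {2} = {(o,2), (p,2), (q,2)}
  {o, p} × {1, 2} = {(o,1), (o,2), (p,1), (p,2)}
  {o, q} × {1, 2} = {(o,1), (o,2), (q,1), (q,2)}
  {o, p} × {2, 3} = {(o,2), (o,3), (p,2), (p,3)}
  {o, q} × {2, 3} = {(o,2), (o,3), (q,2), (q,3)}
  {o, p} × {1, 2, 3} = {(o,1), (o,2), (o,3), (p,1), (p,2), (p,3)}
  {o, q} × {1, 2, 3} = {(o,1), (o,2), (o,3), (q,1), (q,2), (q,3)}
  {o, p, q} × {1, 2} = {(o,1), (o,2), (p,1), (p,2), (q,1), (q,2)}
  {o, p, q} × {2, 3} = {(o,2), (o,3), (p,2), (p,3), (q,2), (q,3)}
  {o, p, q} × {1, 2, 3} = {(o,1), (o,2), (o,3), (p,1), (p,2), (p,3), (q,1), (q,2), (q,3)}
These 21 distinct sets form the basis B.
Close under arbitrary unions to get τ_{X×Y}; counting gives |τ_{X×Y}| = 70.


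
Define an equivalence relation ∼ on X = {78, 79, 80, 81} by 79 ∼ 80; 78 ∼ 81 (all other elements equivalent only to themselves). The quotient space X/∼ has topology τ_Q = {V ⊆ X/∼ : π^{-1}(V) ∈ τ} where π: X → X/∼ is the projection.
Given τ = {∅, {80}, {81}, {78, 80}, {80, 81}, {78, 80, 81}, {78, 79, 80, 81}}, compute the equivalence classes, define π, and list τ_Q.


X/∼ = {[78=81], [79=80]}; |τ_Q| = 2.

Equivalence classes: [78=81], [79=80].
Quotient map π: X → X/∼ sends 78 ↦ [78=81], 79 ↦ [79=80], 80 ↦ [79=80], 81 ↦ [78=81].
For each subset V ⊆ X/∼, compute π^{-1}(V) ⊆ X and check whether π^{-1}(V) ∈ τ. V is open in τ_Q iff π^{-1}(V) ∈ τ.
  V = {}: π^{-1}(V) = ∅ ∈ τ ✓.
  V = {[78=81]}: π^{-1}(V) = {78, 81} ∉ τ ✗.
  V = {[79=80]}: π^{-1}(V) = {79, 80} ∉ τ ✗.
  V = {[78=81], [79=80]}: π^{-1}(V) = {78, 79, 80, 81} ∈ τ ✓.
Open sets in the quotient: τ_Q = {{}, {[78=81], [79=80]}} (2 elements).


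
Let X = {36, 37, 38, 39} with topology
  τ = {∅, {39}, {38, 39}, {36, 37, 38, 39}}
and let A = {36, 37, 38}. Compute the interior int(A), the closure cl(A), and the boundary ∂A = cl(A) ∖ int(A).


int(A) = ∅, cl(A) = {36, 37, 38}, ∂A = {36, 37, 38}.

Closed sets in (X, τ) are complements of opens:
  closed(X, τ) = {∅, {36, 37}, {36, 37, 38}, {36, 37, 38, 39}}.
int(A) = ⋃ {U ∈ τ : U ⊆ A}. Opens contained in A: ∅.
Taking the union of these: int(A) = ∅.
cl(A) = ⋂ {C closed : A ⊆ C}. Closed sets containing A: {36, 37, 38}, {36, 37, 38, 39}.
Intersecting these: cl(A) = {36, 37, 38}.
∂A = cl(A) ∖ int(A) = {36, 37, 38} ∖ ∅ = {36, 37, 38}.


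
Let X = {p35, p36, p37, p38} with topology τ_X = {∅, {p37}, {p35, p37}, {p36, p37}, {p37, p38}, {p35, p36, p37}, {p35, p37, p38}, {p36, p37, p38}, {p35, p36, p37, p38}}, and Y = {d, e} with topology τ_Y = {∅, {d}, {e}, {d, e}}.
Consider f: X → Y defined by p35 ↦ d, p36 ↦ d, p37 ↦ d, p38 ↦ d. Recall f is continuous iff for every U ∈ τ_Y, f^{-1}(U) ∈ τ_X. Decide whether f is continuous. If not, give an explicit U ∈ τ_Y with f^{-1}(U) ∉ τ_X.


f IS continuous.

Compute f^{-1}(U) for each U ∈ τ_Y:
  U = ∅: f^{-1}(U) = ∅ ∈ τ_X ✓.
  U = {d}: f^{-1}(U) = {p35, p36, p37, p38} ∈ τ_X ✓.
  U = {e}: f^{-1}(U) = ∅ ∈ τ_X ✓.
  U = {d, e}: f^{-1}(U) = {p35, p36, p37, p38} ∈ τ_X ✓.
Every preimage lies in τ_X, so f IS continuous.


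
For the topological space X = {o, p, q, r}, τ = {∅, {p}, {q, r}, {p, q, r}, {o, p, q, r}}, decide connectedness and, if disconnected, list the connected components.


(X, τ) is connected.

Find clopen sets (U ∈ τ with X ∖ U ∈ τ):
  U = ∅, X ∖ U = {o, p, q, r} — both open, so U is clopen.
  U = {o, p, q, r}, X ∖ U = ∅ — both open, so U is clopen.
Only trivial clopens (∅ and X) exist, so (X, τ) is connected.
Compute connected components by grouping points that agree on all clopens:
  component: {o, p, q, r}


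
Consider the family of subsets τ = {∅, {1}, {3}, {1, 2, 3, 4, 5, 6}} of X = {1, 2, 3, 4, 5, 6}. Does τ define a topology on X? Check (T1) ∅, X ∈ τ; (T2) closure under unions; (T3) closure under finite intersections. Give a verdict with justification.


τ is NOT a topology on X.

Axiom (T1): ∅ ∈ τ? Yes; X ∈ τ? Yes.
Axiom (T2/T3): check pairwise unions and intersections of members of τ.
Counterexample for (T2): {1} ∪ {3} = {1, 3} ∉ τ. Therefore τ is NOT a topology.


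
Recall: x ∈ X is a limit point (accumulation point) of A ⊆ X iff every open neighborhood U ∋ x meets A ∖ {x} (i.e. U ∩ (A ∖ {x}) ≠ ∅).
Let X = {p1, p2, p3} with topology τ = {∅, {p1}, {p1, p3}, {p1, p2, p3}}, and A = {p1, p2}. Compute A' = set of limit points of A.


A' = {p2, p3}

For each x ∈ X, list the open sets U ∈ τ with x ∈ U, then check whether U ∩ (A ∖ {x}) ≠ ∅ for every such U.
  x = p1: open {p1} ∋ x has {p1} ∩ (A ∖ {p1}) = ∅, so x is NOT a limit point.
  x = p2: opens ∋ x are {p1, p2, p3}; each meets A ∖ {p2}, so x IS a limit point.
  x = p3: opens ∋ x are {p1, p3}, {p1, p2, p3}; each meets A ∖ {p3}, so x IS a limit point.
Collecting: A' = {p2, p3}.


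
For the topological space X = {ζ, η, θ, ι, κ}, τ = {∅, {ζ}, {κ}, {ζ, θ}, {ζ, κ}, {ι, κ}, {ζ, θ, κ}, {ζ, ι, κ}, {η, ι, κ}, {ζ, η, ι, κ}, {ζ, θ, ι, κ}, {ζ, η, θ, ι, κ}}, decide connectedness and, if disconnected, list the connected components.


(X, τ) is disconnected; components = [{ζ, θ}, {η, ι, κ}].

Find clopen sets (U ∈ τ with X ∖ U ∈ τ):
  U = ∅, X ∖ U = {ζ, η, θ, ι, κ} — both open, so U is clopen.
  U = {ζ, θ}, X ∖ U = {η, ι, κ} — both open, so U is clopen.
  U = {η, ι, κ}, X ∖ U = {ζ, θ} — both open, so U is clopen.
  U = {ζ, η, θ, ι, κ}, X ∖ U = ∅ — both open, so U is clopen.
Nontrivial clopen(s) exist: e.g. {η, ι, κ}. So (X, τ) is disconnected.
Compute connected components by grouping points that agree on all clopens:
  component: {ζ, θ}
  component: {η, ι, κ}


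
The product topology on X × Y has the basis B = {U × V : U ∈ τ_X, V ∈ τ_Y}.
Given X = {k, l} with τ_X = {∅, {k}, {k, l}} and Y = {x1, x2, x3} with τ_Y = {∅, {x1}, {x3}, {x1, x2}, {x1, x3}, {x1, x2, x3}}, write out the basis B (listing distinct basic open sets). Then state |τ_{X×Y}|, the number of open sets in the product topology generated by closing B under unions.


Basis B = {∅ × ∅, {k} × {x1}, {k} × {x3}, {k} × {x1, x2}, {k} × {x1, x3}, {k, l} × {x1}, {k, l} × {x3}, {k} × {x1, x2, x3}, {k, l} × {x1, x2}, {k, l} × {x1, x3}, {k, l} × {x1, x2, x3}}; |τ_{X×Y}| = 18.

Enumerate products U × V with U ∈ τ_X, V ∈ τ_Y (deduplicated):
  ∅ × ∅ = {} (∅)
  {k} × {x1} = {(k,x1)}
  {k} × {x3} = {(k,x3)}
  {k} × {x1, x2} = {(k,x1), (k,x2)}
  {k} × {x1, x3} = {(k,x1), (k,x3)}
  {k, l} × {x1} = {(k,x1), (l,x1)}
  {k, l} × {x3} = {(k,x3), (l,x3)}
  {k} × {x1, x2, x3} = {(k,x1), (k,x2), (k,x3)}
  {k, l} × {x1, x2} = {(k,x1), (k,x2), (l,x1), (l,x2)}
  {k, l} × {x1, x3} = {(k,x1), (k,x3), (l,x1), (l,x3)}
  {k, l} × {x1, x2, x3} = {(k,x1), (k,x2), (k,x3), (l,x1), (l,x2), (l,x3)}
These 11 distinct sets form the basis B.
Close under arbitrary unions to get τ_{X×Y}; counting gives |τ_{X×Y}| = 18.


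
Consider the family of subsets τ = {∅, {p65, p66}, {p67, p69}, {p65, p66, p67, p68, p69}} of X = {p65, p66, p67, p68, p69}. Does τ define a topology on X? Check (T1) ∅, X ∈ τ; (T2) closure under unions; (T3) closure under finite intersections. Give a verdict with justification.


τ is NOT a topology on X.

Axiom (T1): ∅ ∈ τ? Yes; X ∈ τ? Yes.
Axiom (T2/T3): check pairwise unions and intersections of members of τ.
Counterexample for (T2): {p65, p66} ∪ {p67, p69} = {p65, p66, p67, p69} ∉ τ. Therefore τ is NOT a topology.


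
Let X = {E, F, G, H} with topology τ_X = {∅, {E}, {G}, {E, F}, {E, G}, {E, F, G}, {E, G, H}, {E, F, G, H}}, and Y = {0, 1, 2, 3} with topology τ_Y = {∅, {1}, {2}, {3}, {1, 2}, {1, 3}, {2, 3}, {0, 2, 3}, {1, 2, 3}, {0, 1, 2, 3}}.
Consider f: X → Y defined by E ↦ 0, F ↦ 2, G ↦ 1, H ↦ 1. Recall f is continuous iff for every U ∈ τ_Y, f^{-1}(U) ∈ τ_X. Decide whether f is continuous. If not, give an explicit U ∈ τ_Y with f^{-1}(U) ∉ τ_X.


f is NOT continuous.

Compute f^{-1}(U) for each U ∈ τ_Y:
  U = ∅: f^{-1}(U) = ∅ ∈ τ_X ✓.
  U = {1}: f^{-1}(U) = {G, H} ∉ τ_X ✗.
  U = {2}: f^{-1}(U) = {F} ∉ τ_X ✗.
  U = {3}: f^{-1}(U) = ∅ ∈ τ_X ✓.
  U = {1, 2}: f^{-1}(U) = {F, G, H} ∉ τ_X ✗.
  U = {1, 3}: f^{-1}(U) = {G, H} ∉ τ_X ✗.
  U = {2, 3}: f^{-1}(U) = {F} ∉ τ_X ✗.
  U = {0, 2, 3}: f^{-1}(U) = {E, F} ∈ τ_X ✓.
  U = {1, 2, 3}: f^{-1}(U) = {F, G, H} ∉ τ_X ✗.
  U = {0, 1, 2, 3}: f^{-1}(U) = {E, F, G, H} ∈ τ_X ✓.
Found U = {1} with f^{-1}(U) = {G, H} not in τ_X. Therefore f is NOT continuous.


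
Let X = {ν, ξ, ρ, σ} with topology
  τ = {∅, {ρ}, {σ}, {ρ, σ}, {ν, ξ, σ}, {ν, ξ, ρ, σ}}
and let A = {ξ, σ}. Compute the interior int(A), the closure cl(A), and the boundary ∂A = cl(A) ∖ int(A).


int(A) = {σ}, cl(A) = {ν, ξ, σ}, ∂A = {ν, ξ}.

Closed sets in (X, τ) are complements of opens:
  closed(X, τ) = {∅, {ρ}, {ν, ξ}, {ν, ξ, ρ}, {ν, ξ, σ}, {ν, ξ, ρ, σ}}.
int(A) = ⋃ {U ∈ τ : U ⊆ A}. Opens contained in A: ∅, {σ}.
Taking the union of these: int(A) = {σ}.
cl(A) = ⋂ {C closed : A ⊆ C}. Closed sets containing A: {ν, ξ, σ}, {ν, ξ, ρ, σ}.
Intersecting these: cl(A) = {ν, ξ, σ}.
∂A = cl(A) ∖ int(A) = {ν, ξ, σ} ∖ {σ} = {ν, ξ}.


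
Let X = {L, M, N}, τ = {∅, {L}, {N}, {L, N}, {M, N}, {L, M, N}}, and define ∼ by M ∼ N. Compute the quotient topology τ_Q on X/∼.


X/∼ = {[L], [M=N]}; |τ_Q| = 4.

Equivalence classes: [L], [M=N].
Quotient map π: X → X/∼ sends L ↦ [L], M ↦ [M=N], N ↦ [M=N].
For each subset V ⊆ X/∼, compute π^{-1}(V) ⊆ X and check whether π^{-1}(V) ∈ τ. V is open in τ_Q iff π^{-1}(V) ∈ τ.
  V = {}: π^{-1}(V) = ∅ ∈ τ ✓.
  V = {[L]}: π^{-1}(V) = {L} ∈ τ ✓.
  V = {[M=N]}: π^{-1}(V) = {M, N} ∈ τ ✓.
  V = {[L], [M=N]}: π^{-1}(V) = {L, M, N} ∈ τ ✓.
Open sets in the quotient: τ_Q = {{}, {[L]}, {[M=N]}, {[L], [M=N]}} (4 elements).


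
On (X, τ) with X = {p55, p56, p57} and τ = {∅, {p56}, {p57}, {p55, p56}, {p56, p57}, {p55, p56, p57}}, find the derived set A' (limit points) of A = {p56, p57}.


A' = {p55}

For each x ∈ X, list the open sets U ∈ τ with x ∈ U, then check whether U ∩ (A ∖ {x}) ≠ ∅ for every such U.
  x = p55: opens ∋ x are {p55, p56}, {p55, p56, p57}; each meets A ∖ {p55}, so x IS a limit point.
  x = p56: open {p56} ∋ x has {p56} ∩ (A ∖ {p56}) = ∅, so x is NOT a limit point.
  x = p57: open {p57} ∋ x has {p57} ∩ (A ∖ {p57}) = ∅, so x is NOT a limit point.
Collecting: A' = {p55}.


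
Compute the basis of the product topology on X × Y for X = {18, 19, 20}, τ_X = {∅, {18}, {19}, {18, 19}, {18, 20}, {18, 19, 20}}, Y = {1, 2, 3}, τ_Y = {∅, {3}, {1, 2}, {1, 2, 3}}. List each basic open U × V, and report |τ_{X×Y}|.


Basis B = {∅ × ∅, {18} × {3}, {19} × {3}, {18} × {1, 2}, {18, 19} × {3}, {18, 20} × {3}, {19} × {1, 2}, {18} × {1, 2, 3}, {18, 19, 20} × {3}, {19} × {1, 2, 3}, {18, 19} × {1, 2}, {18, 20} × {1, 2}, {18, 19} × {1, 2, 3}, {18, 20} × {1, 2, 3}, {18, 19, 20} × {1, 2}, {18, 19, 20} × {1, 2, 3}}; |τ_{X×Y}| = 36.

Enumerate products U × V with U ∈ τ_X, V ∈ τ_Y (deduplicated):
  ∅ × ∅ = {} (∅)
  {18} × {3} = {(18,3)}
  {19} × {3} = {(19,3)}
  {18} × {1, 2} = {(18,1), (18,2)}
  {18, 19} × {3} = {(18,3), (19,3)}
  {18, 20} × {3} = {(18,3), (20,3)}
  {19} × {1, 2} = {(19,1), (19,2)}
  {18} × {1, 2, 3} = {(18,1), (18,2), (18,3)}
  {18, 19, 20} × {3} = {(18,3), (19,3), (20,3)}
  {19} × {1, 2, 3} = {(19,1), (19,2), (19,3)}
  {18, 19} × {1, 2} = {(18,1), (18,2), (19,1), (19,2)}
  {18, 20} × {1, 2} = {(18,1), (18,2), (20,1), (20,2)}
  {18, 19} × {1, 2, 3} = {(18,1), (18,2), (18,3), (19,1), (19,2), (19,3)}
  {18, 20} × {1, 2, 3} = {(18,1), (18,2), (18,3), (20,1), (20,2), (20,3)}
  {18, 19, 20} × {1, 2} = {(18,1), (18,2), (19,1), (19,2), (20,1), (20,2)}
  {18, 19, 20} × {1, 2, 3} = {(18,1), (18,2), (18,3), (19,1), (19,2), (19,3), (20,1), (20,2), (20,3)}
These 16 distinct sets form the basis B.
Close under arbitrary unions to get τ_{X×Y}; counting gives |τ_{X×Y}| = 36.


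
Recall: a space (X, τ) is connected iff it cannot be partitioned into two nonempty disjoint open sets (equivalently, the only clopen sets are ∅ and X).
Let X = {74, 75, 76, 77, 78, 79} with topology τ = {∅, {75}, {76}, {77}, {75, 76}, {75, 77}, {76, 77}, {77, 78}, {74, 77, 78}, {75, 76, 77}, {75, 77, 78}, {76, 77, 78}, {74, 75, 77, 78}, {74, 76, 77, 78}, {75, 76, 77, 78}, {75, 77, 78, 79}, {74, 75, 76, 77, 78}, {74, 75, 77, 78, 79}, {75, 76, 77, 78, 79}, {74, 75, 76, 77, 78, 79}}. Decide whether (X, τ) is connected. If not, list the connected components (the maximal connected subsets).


(X, τ) is disconnected; components = [{76}, {74, 75, 77, 78, 79}].

Find clopen sets (U ∈ τ with X ∖ U ∈ τ):
  U = ∅, X ∖ U = {74, 75, 76, 77, 78, 79} — both open, so U is clopen.
  U = {76}, X ∖ U = {74, 75, 77, 78, 79} — both open, so U is clopen.
  U = {74, 75, 77, 78, 79}, X ∖ U = {76} — both open, so U is clopen.
  U = {74, 75, 76, 77, 78, 79}, X ∖ U = ∅ — both open, so U is clopen.
Nontrivial clopen(s) exist: e.g. {76}. So (X, τ) is disconnected.
Compute connected components by grouping points that agree on all clopens:
  component: {76}
  component: {74, 75, 77, 78, 79}


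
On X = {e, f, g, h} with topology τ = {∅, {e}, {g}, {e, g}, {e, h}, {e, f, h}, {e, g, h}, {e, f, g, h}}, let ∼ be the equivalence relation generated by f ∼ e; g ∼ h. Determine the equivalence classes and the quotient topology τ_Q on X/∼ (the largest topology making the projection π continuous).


X/∼ = {[e=f], [g=h]}; |τ_Q| = 2.

Equivalence classes: [e=f], [g=h].
Quotient map π: X → X/∼ sends e ↦ [e=f], f ↦ [e=f], g ↦ [g=h], h ↦ [g=h].
For each subset V ⊆ X/∼, compute π^{-1}(V) ⊆ X and check whether π^{-1}(V) ∈ τ. V is open in τ_Q iff π^{-1}(V) ∈ τ.
  V = {}: π^{-1}(V) = ∅ ∈ τ ✓.
  V = {[e=f]}: π^{-1}(V) = {e, f} ∉ τ ✗.
  V = {[g=h]}: π^{-1}(V) = {g, h} ∉ τ ✗.
  V = {[e=f], [g=h]}: π^{-1}(V) = {e, f, g, h} ∈ τ ✓.
Open sets in the quotient: τ_Q = {{}, {[e=f], [g=h]}} (2 elements).


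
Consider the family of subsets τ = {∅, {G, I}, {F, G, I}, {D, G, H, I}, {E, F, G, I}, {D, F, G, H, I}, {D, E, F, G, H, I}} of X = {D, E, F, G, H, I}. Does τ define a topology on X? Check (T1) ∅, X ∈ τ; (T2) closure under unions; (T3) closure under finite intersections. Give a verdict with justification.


τ IS a topology on X.

Axiom (T1): ∅ ∈ τ? Yes; X ∈ τ? Yes.
Axiom (T2/T3): check pairwise unions and intersections of members of τ.
All pairwise intersections and unions checked — each lies in τ. Therefore τ satisfies (T1), (T2), (T3): it IS a topology on X.


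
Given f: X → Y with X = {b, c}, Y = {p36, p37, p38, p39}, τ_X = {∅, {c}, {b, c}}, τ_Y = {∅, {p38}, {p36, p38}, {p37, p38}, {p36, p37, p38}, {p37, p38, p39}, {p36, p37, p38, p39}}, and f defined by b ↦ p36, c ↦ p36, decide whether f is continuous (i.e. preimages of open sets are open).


f IS continuous.

Compute f^{-1}(U) for each U ∈ τ_Y:
  U = ∅: f^{-1}(U) = ∅ ∈ τ_X ✓.
  U = {p38}: f^{-1}(U) = ∅ ∈ τ_X ✓.
  U = {p36, p38}: f^{-1}(U) = {b, c} ∈ τ_X ✓.
  U = {p37, p38}: f^{-1}(U) = ∅ ∈ τ_X ✓.
  U = {p36, p37, p38}: f^{-1}(U) = {b, c} ∈ τ_X ✓.
  U = {p37, p38, p39}: f^{-1}(U) = ∅ ∈ τ_X ✓.
  U = {p36, p37, p38, p39}: f^{-1}(U) = {b, c} ∈ τ_X ✓.
Every preimage lies in τ_X, so f IS continuous.


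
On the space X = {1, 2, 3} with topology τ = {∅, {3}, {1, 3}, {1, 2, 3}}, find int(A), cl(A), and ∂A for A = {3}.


int(A) = {3}, cl(A) = {1, 2, 3}, ∂A = {1, 2}.

Closed sets in (X, τ) are complements of opens:
  closed(X, τ) = {∅, {2}, {1, 2}, {1, 2, 3}}.
int(A) = ⋃ {U ∈ τ : U ⊆ A}. Opens contained in A: ∅, {3}.
Taking the union of these: int(A) = {3}.
cl(A) = ⋂ {C closed : A ⊆ C}. Closed sets containing A: {1, 2, 3}.
Intersecting these: cl(A) = {1, 2, 3}.
∂A = cl(A) ∖ int(A) = {1, 2, 3} ∖ {3} = {1, 2}.


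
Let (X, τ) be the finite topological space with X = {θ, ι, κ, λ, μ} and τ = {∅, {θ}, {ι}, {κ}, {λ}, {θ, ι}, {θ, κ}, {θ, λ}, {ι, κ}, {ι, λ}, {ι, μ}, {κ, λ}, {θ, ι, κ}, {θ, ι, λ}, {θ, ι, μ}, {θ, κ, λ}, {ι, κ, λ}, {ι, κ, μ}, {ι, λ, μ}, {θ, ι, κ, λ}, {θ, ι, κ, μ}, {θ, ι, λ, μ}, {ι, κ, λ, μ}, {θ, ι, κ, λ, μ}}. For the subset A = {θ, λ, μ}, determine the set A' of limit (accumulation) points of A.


A' = ∅

For each x ∈ X, list the open sets U ∈ τ with x ∈ U, then check whether U ∩ (A ∖ {x}) ≠ ∅ for every such U.
  x = θ: open {θ} ∋ x has {θ} ∩ (A ∖ {θ}) = ∅, so x is NOT a limit point.
  x = ι: open {ι} ∋ x has {ι} ∩ (A ∖ {ι}) = ∅, so x is NOT a limit point.
  x = κ: open {κ} ∋ x has {κ} ∩ (A ∖ {κ}) = ∅, so x is NOT a limit point.
  x = λ: open {λ} ∋ x has {λ} ∩ (A ∖ {λ}) = ∅, so x is NOT a limit point.
  x = μ: open {ι, μ} ∋ x has {ι, μ} ∩ (A ∖ {μ}) = ∅, so x is NOT a limit point.
Collecting: A' = ∅.


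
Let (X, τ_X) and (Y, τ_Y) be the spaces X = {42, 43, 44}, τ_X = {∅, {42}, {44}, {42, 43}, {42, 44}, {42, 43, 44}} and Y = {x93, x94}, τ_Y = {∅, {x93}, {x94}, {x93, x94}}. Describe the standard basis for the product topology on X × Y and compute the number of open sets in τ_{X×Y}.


Basis B = {∅ × ∅, {42} × {x93}, {42} × {x94}, {44} × {x93}, {44} × {x94}, {42} × {x93, x94}, {42, 43} × {x93}, {42, 44} × {x93}, {42, 43} × {x94}, {42, 44} × {x94}, {44} × {x93, x94}, {42, 43, 44} × {x93}, {42, 43, 44} × {x94}, {42, 43} × {x93, x94}, {42, 44} × {x93, x94}, {42, 43, 44} × {x93, x94}}; |τ_{X×Y}| = 36.

Enumerate products U × V with U ∈ τ_X, V ∈ τ_Y (deduplicated):
  ∅ × ∅ = {} (∅)
  {42} × {x93} = {(42,x93)}
  {42} × {x94} = {(42,x94)}
  {44} × {x93} = {(44,x93)}
  {44} × {x94} = {(44,x94)}
  {42} × {x93, x94} = {(42,x93), (42,x94)}
  {42, 43} × {x93} = {(42,x93), (43,x93)}
  {42, 44} × {x93} = {(42,x93), (44,x93)}
  {42, 43} × {x94} = {(42,x94), (43,x94)}
  {42, 44} × {x94} = {(42,x94), (44,x94)}
  {44} × {x93, x94} = {(44,x93), (44,x94)}
  {42, 43, 44} × {x93} = {(42,x93), (43,x93), (44,x93)}
  {42, 43, 44} × {x94} = {(42,x94), (43,x94), (44,x94)}
  {42, 43} × {x93, x94} = {(42,x93), (42,x94), (43,x93), (43,x94)}
  {42, 44} × {x93, x94} = {(42,x93), (42,x94), (44,x93), (44,x94)}
  {42, 43, 44} × {x93, x94} = {(42,x93), (42,x94), (43,x93), (43,x94), (44,x93), (44,x94)}
These 16 distinct sets form the basis B.
Close under arbitrary unions to get τ_{X×Y}; counting gives |τ_{X×Y}| = 36.


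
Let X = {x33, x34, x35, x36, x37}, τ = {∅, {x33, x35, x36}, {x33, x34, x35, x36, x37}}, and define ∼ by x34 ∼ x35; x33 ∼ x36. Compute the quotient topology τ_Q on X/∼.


X/∼ = {[x33=x36], [x34=x35], [x37]}; |τ_Q| = 2.

Equivalence classes: [x33=x36], [x34=x35], [x37].
Quotient map π: X → X/∼ sends x33 ↦ [x33=x36], x34 ↦ [x34=x35], x35 ↦ [x34=x35], x36 ↦ [x33=x36], x37 ↦ [x37].
For each subset V ⊆ X/∼, compute π^{-1}(V) ⊆ X and check whether π^{-1}(V) ∈ τ. V is open in τ_Q iff π^{-1}(V) ∈ τ.
  V = {}: π^{-1}(V) = ∅ ∈ τ ✓.
  V = {[x33=x36]}: π^{-1}(V) = {x33, x36} ∉ τ ✗.
  V = {[x34=x35]}: π^{-1}(V) = {x34, x35} ∉ τ ✗.
  V = {[x33=x36], [x34=x35]}: π^{-1}(V) = {x33, x34, x35, x36} ∉ τ ✗.
  V = {[x37]}: π^{-1}(V) = {x37} ∉ τ ✗.
  V = {[x33=x36], [x37]}: π^{-1}(V) = {x33, x36, x37} ∉ τ ✗.
  V = {[x34=x35], [x37]}: π^{-1}(V) = {x34, x35, x37} ∉ τ ✗.
  V = {[x33=x36], [x34=x35], [x37]}: π^{-1}(V) = {x33, x34, x35, x36, x37} ∈ τ ✓.
Open sets in the quotient: τ_Q = {{}, {[x33=x36], [x34=x35], [x37]}} (2 elements).


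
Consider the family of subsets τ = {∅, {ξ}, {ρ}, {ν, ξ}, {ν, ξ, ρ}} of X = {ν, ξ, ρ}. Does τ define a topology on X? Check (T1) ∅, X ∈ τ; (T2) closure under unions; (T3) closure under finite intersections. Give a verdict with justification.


τ is NOT a topology on X.

Axiom (T1): ∅ ∈ τ? Yes; X ∈ τ? Yes.
Axiom (T2/T3): check pairwise unions and intersections of members of τ.
Counterexample for (T2): {ξ} ∪ {ρ} = {ξ, ρ} ∉ τ. Therefore τ is NOT a topology.


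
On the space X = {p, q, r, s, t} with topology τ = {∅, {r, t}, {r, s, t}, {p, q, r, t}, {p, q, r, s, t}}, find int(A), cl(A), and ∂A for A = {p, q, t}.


int(A) = ∅, cl(A) = {p, q, r, s, t}, ∂A = {p, q, r, s, t}.

Closed sets in (X, τ) are complements of opens:
  closed(X, τ) = {∅, {s}, {p, q}, {p, q, s}, {p, q, r, s, t}}.
int(A) = ⋃ {U ∈ τ : U ⊆ A}. Opens contained in A: ∅.
Taking the union of these: int(A) = ∅.
cl(A) = ⋂ {C closed : A ⊆ C}. Closed sets containing A: {p, q, r, s, t}.
Intersecting these: cl(A) = {p, q, r, s, t}.
∂A = cl(A) ∖ int(A) = {p, q, r, s, t} ∖ ∅ = {p, q, r, s, t}.


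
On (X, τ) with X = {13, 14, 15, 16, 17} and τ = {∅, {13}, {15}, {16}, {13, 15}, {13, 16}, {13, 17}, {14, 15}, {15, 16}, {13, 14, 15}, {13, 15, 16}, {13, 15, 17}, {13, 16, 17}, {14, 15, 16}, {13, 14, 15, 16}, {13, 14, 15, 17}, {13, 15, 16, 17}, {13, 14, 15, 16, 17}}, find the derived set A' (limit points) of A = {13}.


A' = {17}

For each x ∈ X, list the open sets U ∈ τ with x ∈ U, then check whether U ∩ (A ∖ {x}) ≠ ∅ for every such U.
  x = 13: open {13} ∋ x has {13} ∩ (A ∖ {13}) = ∅, so x is NOT a limit point.
  x = 14: open {14, 15} ∋ x has {14, 15} ∩ (A ∖ {14}) = ∅, so x is NOT a limit point.
  x = 15: open {15} ∋ x has {15} ∩ (A ∖ {15}) = ∅, so x is NOT a limit point.
  x = 16: open {16} ∋ x has {16} ∩ (A ∖ {16}) = ∅, so x is NOT a limit point.
  x = 17: opens ∋ x are {13, 17}, {13, 15, 17}, {13, 16, 17}, {13, 14, 15, 17}, {13, 15, 16, 17}, {13, 14, 15, 16, 17}; each meets A ∖ {17}, so x IS a limit point.
Collecting: A' = {17}.


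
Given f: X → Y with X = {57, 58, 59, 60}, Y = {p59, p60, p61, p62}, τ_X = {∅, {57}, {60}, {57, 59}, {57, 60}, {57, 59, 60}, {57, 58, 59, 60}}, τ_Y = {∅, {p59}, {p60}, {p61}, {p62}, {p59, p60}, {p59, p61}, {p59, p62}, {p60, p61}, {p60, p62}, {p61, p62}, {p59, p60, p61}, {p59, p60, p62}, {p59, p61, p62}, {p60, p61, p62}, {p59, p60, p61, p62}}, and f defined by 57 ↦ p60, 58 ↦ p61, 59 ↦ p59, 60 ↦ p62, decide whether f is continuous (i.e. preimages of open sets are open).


f is NOT continuous.

Compute f^{-1}(U) for each U ∈ τ_Y:
  U = ∅: f^{-1}(U) = ∅ ∈ τ_X ✓.
  U = {p59}: f^{-1}(U) = {59} ∉ τ_X ✗.
  U = {p60}: f^{-1}(U) = {57} ∈ τ_X ✓.
  U = {p61}: f^{-1}(U) = {58} ∉ τ_X ✗.
  U = {p62}: f^{-1}(U) = {60} ∈ τ_X ✓.
  U = {p59, p60}: f^{-1}(U) = {57, 59} ∈ τ_X ✓.
  U = {p59, p61}: f^{-1}(U) = {58, 59} ∉ τ_X ✗.
  U = {p59, p62}: f^{-1}(U) = {59, 60} ∉ τ_X ✗.
  U = {p60, p61}: f^{-1}(U) = {57, 58} ∉ τ_X ✗.
  U = {p60, p62}: f^{-1}(U) = {57, 60} ∈ τ_X ✓.
  U = {p61, p62}: f^{-1}(U) = {58, 60} ∉ τ_X ✗.
  U = {p59, p60, p61}: f^{-1}(U) = {57, 58, 59} ∉ τ_X ✗.
  U = {p59, p60, p62}: f^{-1}(U) = {57, 59, 60} ∈ τ_X ✓.
  U = {p59, p61, p62}: f^{-1}(U) = {58, 59, 60} ∉ τ_X ✗.
  U = {p60, p61, p62}: f^{-1}(U) = {57, 58, 60} ∉ τ_X ✗.
  U = {p59, p60, p61, p62}: f^{-1}(U) = {57, 58, 59, 60} ∈ τ_X ✓.
Found U = {p59} with f^{-1}(U) = {59} not in τ_X. Therefore f is NOT continuous.


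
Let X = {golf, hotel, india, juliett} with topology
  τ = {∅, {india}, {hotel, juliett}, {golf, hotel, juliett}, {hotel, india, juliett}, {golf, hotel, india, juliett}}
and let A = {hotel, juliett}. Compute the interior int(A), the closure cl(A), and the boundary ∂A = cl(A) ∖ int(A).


int(A) = {hotel, juliett}, cl(A) = {golf, hotel, juliett}, ∂A = {golf}.

Closed sets in (X, τ) are complements of opens:
  closed(X, τ) = {∅, {golf}, {india}, {golf, india}, {golf, hotel, juliett}, {golf, hotel, india, juliett}}.
int(A) = ⋃ {U ∈ τ : U ⊆ A}. Opens contained in A: ∅, {hotel, juliett}.
Taking the union of these: int(A) = {hotel, juliett}.
cl(A) = ⋂ {C closed : A ⊆ C}. Closed sets containing A: {golf, hotel, juliett}, {golf, hotel, india, juliett}.
Intersecting these: cl(A) = {golf, hotel, juliett}.
∂A = cl(A) ∖ int(A) = {golf, hotel, juliett} ∖ {hotel, juliett} = {golf}.


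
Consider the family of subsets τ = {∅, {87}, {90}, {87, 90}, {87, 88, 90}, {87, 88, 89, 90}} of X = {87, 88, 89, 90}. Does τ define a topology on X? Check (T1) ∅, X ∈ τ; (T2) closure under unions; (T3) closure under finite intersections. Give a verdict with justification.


τ IS a topology on X.

Axiom (T1): ∅ ∈ τ? Yes; X ∈ τ? Yes.
Axiom (T2/T3): check pairwise unions and intersections of members of τ.
All pairwise intersections and unions checked — each lies in τ. Therefore τ satisfies (T1), (T2), (T3): it IS a topology on X.


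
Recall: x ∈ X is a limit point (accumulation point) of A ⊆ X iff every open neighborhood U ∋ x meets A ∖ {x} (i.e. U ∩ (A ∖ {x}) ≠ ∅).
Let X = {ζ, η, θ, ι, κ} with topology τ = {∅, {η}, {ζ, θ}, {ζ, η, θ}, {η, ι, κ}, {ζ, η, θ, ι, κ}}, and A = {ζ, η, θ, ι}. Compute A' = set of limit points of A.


A' = {ζ, θ, ι, κ}

For each x ∈ X, list the open sets U ∈ τ with x ∈ U, then check whether U ∩ (A ∖ {x}) ≠ ∅ for every such U.
  x = ζ: opens ∋ x are {ζ, θ}, {ζ, η, θ}, {ζ, η, θ, ι, κ}; each meets A ∖ {ζ}, so x IS a limit point.
  x = η: open {η} ∋ x has {η} ∩ (A ∖ {η}) = ∅, so x is NOT a limit point.
  x = θ: opens ∋ x are {ζ, θ}, {ζ, η, θ}, {ζ, η, θ, ι, κ}; each meets A ∖ {θ}, so x IS a limit point.
  x = ι: opens ∋ x are {η, ι, κ}, {ζ, η, θ, ι, κ}; each meets A ∖ {ι}, so x IS a limit point.
  x = κ: opens ∋ x are {η, ι, κ}, {ζ, η, θ, ι, κ}; each meets A ∖ {κ}, so x IS a limit point.
Collecting: A' = {ζ, θ, ι, κ}.


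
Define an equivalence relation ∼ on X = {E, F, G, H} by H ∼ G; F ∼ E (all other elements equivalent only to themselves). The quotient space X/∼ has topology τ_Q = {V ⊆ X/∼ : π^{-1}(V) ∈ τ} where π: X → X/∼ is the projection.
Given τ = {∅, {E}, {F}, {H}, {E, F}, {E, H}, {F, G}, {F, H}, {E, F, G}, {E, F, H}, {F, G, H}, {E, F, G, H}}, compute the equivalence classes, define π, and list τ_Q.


X/∼ = {[E=F], [G=H]}; |τ_Q| = 3.

Equivalence classes: [E=F], [G=H].
Quotient map π: X → X/∼ sends E ↦ [E=F], F ↦ [E=F], G ↦ [G=H], H ↦ [G=H].
For each subset V ⊆ X/∼, compute π^{-1}(V) ⊆ X and check whether π^{-1}(V) ∈ τ. V is open in τ_Q iff π^{-1}(V) ∈ τ.
  V = {}: π^{-1}(V) = ∅ ∈ τ ✓.
  V = {[E=F]}: π^{-1}(V) = {E, F} ∈ τ ✓.
  V = {[G=H]}: π^{-1}(V) = {G, H} ∉ τ ✗.
  V = {[E=F], [G=H]}: π^{-1}(V) = {E, F, G, H} ∈ τ ✓.
Open sets in the quotient: τ_Q = {{}, {[E=F]}, {[E=F], [G=H]}} (3 elements).


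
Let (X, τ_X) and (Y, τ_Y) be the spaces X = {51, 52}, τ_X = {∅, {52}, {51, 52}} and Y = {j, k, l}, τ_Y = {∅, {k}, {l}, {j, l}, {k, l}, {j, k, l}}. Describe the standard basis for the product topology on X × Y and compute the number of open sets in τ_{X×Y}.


Basis B = {∅ × ∅, {52} × {k}, {52} × {l}, {51, 52} × {k}, {51, 52} × {l}, {52} × {j, l}, {52} × {k, l}, {52} × {j, k, l}, {51, 52} × {j, l}, {51, 52} × {k, l}, {51, 52} × {j, k, l}}; |τ_{X×Y}| = 18.

Enumerate products U × V with U ∈ τ_X, V ∈ τ_Y (deduplicated):
  ∅ × ∅ = {} (∅)
  {52} × {k} = {(52,k)}
  {52} × {l} = {(52,l)}
  {51, 52} × {k} = {(51,k), (52,k)}
  {51, 52} × {l} = {(51,l), (52,l)}
  {52} × {j, l} = {(52,j), (52,l)}
  {52} × {k, l} = {(52,k), (52,l)}
  {52} × {j, k, l} = {(52,j), (52,k), (52,l)}
  {51, 52} × {j, l} = {(51,j), (51,l), (52,j), (52,l)}
  {51, 52} × {k, l} = {(51,k), (51,l), (52,k), (52,l)}
  {51, 52} × {j, k, l} = {(51,j), (51,k), (51,l), (52,j), (52,k), (52,l)}
These 11 distinct sets form the basis B.
Close under arbitrary unions to get τ_{X×Y}; counting gives |τ_{X×Y}| = 18.


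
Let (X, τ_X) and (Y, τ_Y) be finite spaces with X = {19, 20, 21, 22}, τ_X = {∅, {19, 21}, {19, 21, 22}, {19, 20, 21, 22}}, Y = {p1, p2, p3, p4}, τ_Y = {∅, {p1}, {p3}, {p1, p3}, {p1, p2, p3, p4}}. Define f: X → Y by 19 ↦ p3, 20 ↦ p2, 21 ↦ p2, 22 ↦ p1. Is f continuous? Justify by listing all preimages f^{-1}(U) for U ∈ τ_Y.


f is NOT continuous.

Compute f^{-1}(U) for each U ∈ τ_Y:
  U = ∅: f^{-1}(U) = ∅ ∈ τ_X ✓.
  U = {p1}: f^{-1}(U) = {22} ∉ τ_X ✗.
  U = {p3}: f^{-1}(U) = {19} ∉ τ_X ✗.
  U = {p1, p3}: f^{-1}(U) = {19, 22} ∉ τ_X ✗.
  U = {p1, p2, p3, p4}: f^{-1}(U) = {19, 20, 21, 22} ∈ τ_X ✓.
Found U = {p1} with f^{-1}(U) = {22} not in τ_X. Therefore f is NOT continuous.


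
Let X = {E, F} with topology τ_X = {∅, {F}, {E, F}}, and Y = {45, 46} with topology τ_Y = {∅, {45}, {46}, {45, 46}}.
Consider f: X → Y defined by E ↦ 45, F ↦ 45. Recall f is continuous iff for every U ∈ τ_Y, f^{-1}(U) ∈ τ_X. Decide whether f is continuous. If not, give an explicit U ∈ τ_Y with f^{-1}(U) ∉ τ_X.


f IS continuous.

Compute f^{-1}(U) for each U ∈ τ_Y:
  U = ∅: f^{-1}(U) = ∅ ∈ τ_X ✓.
  U = {45}: f^{-1}(U) = {E, F} ∈ τ_X ✓.
  U = {46}: f^{-1}(U) = ∅ ∈ τ_X ✓.
  U = {45, 46}: f^{-1}(U) = {E, F} ∈ τ_X ✓.
Every preimage lies in τ_X, so f IS continuous.


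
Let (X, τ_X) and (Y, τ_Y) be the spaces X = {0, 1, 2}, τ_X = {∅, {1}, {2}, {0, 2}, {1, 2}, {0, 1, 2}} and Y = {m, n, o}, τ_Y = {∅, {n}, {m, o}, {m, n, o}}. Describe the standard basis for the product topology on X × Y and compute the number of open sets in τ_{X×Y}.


Basis B = {∅ × ∅, {1} × {n}, {2} × {n}, {0, 2} × {n}, {1} × {m, o}, {1, 2} × {n}, {2} × {m, o}, {0, 1, 2} × {n}, {1} × {m, n, o}, {2} × {m, n, o}, {0, 2} × {m, o}, {1, 2} × {m, o}, {0, 2} × {m, n, o}, {0, 1, 2} × {m, o}, {1, 2} × {m, n, o}, {0, 1, 2} × {m, n, o}}; |τ_{X×Y}| = 36.

Enumerate products U × V with U ∈ τ_X, V ∈ τ_Y (deduplicated):
  ∅ × ∅ = {} (∅)
  {1} × {n} = {(1,n)}
  {2} × {n} = {(2,n)}
  {0, 2} × {n} = {(0,n), (2,n)}
  {1} × {m, o} = {(1,m), (1,o)}
  {1, 2} × {n} = {(1,n), (2,n)}
  {2} × {m, o} = {(2,m), (2,o)}
  {0, 1, 2} × {n} = {(0,n), (1,n), (2,n)}
  {1} × {m, n, o} = {(1,m), (1,n), (1,o)}
  {2} × {m, n, o} = {(2,m), (2,n), (2,o)}
  {0, 2} × {m, o} = {(0,m), (0,o), (2,m), (2,o)}
  {1, 2} × {m, o} = {(1,m), (1,o), (2,m), (2,o)}
  {0, 2} × {m, n, o} = {(0,m), (0,n), (0,o), (2,m), (2,n), (2,o)}
  {0, 1, 2} × {m, o} = {(0,m), (0,o), (1,m), (1,o), (2,m), (2,o)}
  {1, 2} × {m, n, o} = {(1,m), (1,n), (1,o), (2,m), (2,n), (2,o)}
  {0, 1, 2} × {m, n, o} = {(0,m), (0,n), (0,o), (1,m), (1,n), (1,o), (2,m), (2,n), (2,o)}
These 16 distinct sets form the basis B.
Close under arbitrary unions to get τ_{X×Y}; counting gives |τ_{X×Y}| = 36.


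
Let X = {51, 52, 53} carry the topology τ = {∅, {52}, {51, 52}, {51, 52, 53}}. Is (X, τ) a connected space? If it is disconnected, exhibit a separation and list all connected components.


(X, τ) is connected.

Find clopen sets (U ∈ τ with X ∖ U ∈ τ):
  U = ∅, X ∖ U = {51, 52, 53} — both open, so U is clopen.
  U = {51, 52, 53}, X ∖ U = ∅ — both open, so U is clopen.
Only trivial clopens (∅ and X) exist, so (X, τ) is connected.
Compute connected components by grouping points that agree on all clopens:
  component: {51, 52, 53}


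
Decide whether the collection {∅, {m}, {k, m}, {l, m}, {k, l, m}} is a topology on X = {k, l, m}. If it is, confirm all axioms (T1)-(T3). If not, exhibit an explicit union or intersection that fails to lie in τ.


τ IS a topology on X.

Axiom (T1): ∅ ∈ τ? Yes; X ∈ τ? Yes.
Axiom (T2/T3): check pairwise unions and intersections of members of τ.
All pairwise intersections and unions checked — each lies in τ. Therefore τ satisfies (T1), (T2), (T3): it IS a topology on X.


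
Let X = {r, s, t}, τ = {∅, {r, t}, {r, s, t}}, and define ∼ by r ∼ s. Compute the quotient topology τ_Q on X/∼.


X/∼ = {[r=s], [t]}; |τ_Q| = 2.

Equivalence classes: [r=s], [t].
Quotient map π: X → X/∼ sends r ↦ [r=s], s ↦ [r=s], t ↦ [t].
For each subset V ⊆ X/∼, compute π^{-1}(V) ⊆ X and check whether π^{-1}(V) ∈ τ. V is open in τ_Q iff π^{-1}(V) ∈ τ.
  V = {}: π^{-1}(V) = ∅ ∈ τ ✓.
  V = {[r=s]}: π^{-1}(V) = {r, s} ∉ τ ✗.
  V = {[t]}: π^{-1}(V) = {t} ∉ τ ✗.
  V = {[r=s], [t]}: π^{-1}(V) = {r, s, t} ∈ τ ✓.
Open sets in the quotient: τ_Q = {{}, {[r=s], [t]}} (2 elements).


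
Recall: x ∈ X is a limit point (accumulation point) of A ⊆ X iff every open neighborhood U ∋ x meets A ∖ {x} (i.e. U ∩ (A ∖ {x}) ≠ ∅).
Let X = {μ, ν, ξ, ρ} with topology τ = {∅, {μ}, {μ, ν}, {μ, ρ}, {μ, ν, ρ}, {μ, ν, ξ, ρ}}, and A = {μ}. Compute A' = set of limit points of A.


A' = {ν, ξ, ρ}

For each x ∈ X, list the open sets U ∈ τ with x ∈ U, then check whether U ∩ (A ∖ {x}) ≠ ∅ for every such U.
  x = μ: open {μ} ∋ x has {μ} ∩ (A ∖ {μ}) = ∅, so x is NOT a limit point.
  x = ν: opens ∋ x are {μ, ν}, {μ, ν, ρ}, {μ, ν, ξ, ρ}; each meets A ∖ {ν}, so x IS a limit point.
  x = ξ: opens ∋ x are {μ, ν, ξ, ρ}; each meets A ∖ {ξ}, so x IS a limit point.
  x = ρ: opens ∋ x are {μ, ρ}, {μ, ν, ρ}, {μ, ν, ξ, ρ}; each meets A ∖ {ρ}, so x IS a limit point.
Collecting: A' = {ν, ξ, ρ}.
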